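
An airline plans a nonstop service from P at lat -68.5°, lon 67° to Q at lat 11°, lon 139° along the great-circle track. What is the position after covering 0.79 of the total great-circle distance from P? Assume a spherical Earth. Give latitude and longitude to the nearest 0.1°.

Convert each endpoint to a unit vector on the sphere (x = cos φ cos λ, y = cos φ sin λ, z = sin φ).
The central angle between the endpoints is δ = arccos(p₁·p₂) ≈ 1.637 rad (93.8°).
Interpolate at f = 0.79 with slerp weights a = sin((1−f)δ)/sin δ ≈ 0.338, b = sin(fδ)/sin δ ≈ 0.964.
p = a·p₁ + b·p₂ ≈ (-0.666, 0.735, -0.130); φ = arcsin(p_z) ≈ -7.49°, λ = atan2(p_y, p_x) ≈ 132.18°.

≈ lat -7.5°, lon 132.2°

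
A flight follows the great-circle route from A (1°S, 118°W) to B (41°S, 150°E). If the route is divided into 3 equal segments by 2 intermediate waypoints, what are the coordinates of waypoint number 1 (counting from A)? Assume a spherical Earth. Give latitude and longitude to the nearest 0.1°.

≈ (20.2°S, 141.9°W)

From cos δ = sin φ₁ sin φ₂ + cos φ₁ cos φ₂ cos Δλ, the central angle is δ ≈ 1.586 rad (90.9°).
Interpolate at f = 1/3 with slerp weights a = sin((1−f)δ)/sin δ ≈ 0.871, b = sin(fδ)/sin δ ≈ 0.504.
p = a·p₁ + b·p₂ ≈ (-0.739, -0.579, -0.346); φ = arcsin(p_z) ≈ -20.25°, λ = atan2(p_y, p_x) ≈ -141.92°.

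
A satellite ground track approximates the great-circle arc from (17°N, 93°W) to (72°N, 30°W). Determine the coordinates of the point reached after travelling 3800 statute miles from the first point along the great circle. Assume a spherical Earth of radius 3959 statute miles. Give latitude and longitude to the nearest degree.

≈ (66°N, 55°W)

Convert each endpoint to a unit vector on the sphere (x = cos φ cos λ, y = cos φ sin λ, z = sin φ).
The central angle between the endpoints is δ = arccos(p₁·p₂) ≈ 1.146 rad (65.7°). The total great-circle distance is δ·R ≈ 1.146 × 3959 ≈ 4537 mi, so the target fraction is f = 3800/4537 ≈ 0.838.
Interpolate at f ≈ 0.838 with slerp weights a = sin((1−f)δ)/sin δ ≈ 0.203, b = sin(fδ)/sin δ ≈ 0.899.
p = a·p₁ + b·p₂ ≈ (0.230, -0.333, 0.914); φ = arcsin(p_z) ≈ 66.12°, λ = atan2(p_y, p_x) ≈ -55.30°.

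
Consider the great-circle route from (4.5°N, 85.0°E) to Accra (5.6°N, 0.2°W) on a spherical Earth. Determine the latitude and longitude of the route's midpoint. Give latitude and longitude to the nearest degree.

≈ (7°N, 42°E)

Convert each endpoint to a unit vector on the sphere (x = cos φ cos λ, y = cos φ sin λ, z = sin φ).
The central angle between the endpoints is δ = arccos(p₁·p₂) ≈ 1.480 rad (84.8°).
Interpolate at f = 1/2 with slerp weights a = sin((1−f)δ)/sin δ ≈ 0.677, b = sin(fδ)/sin δ ≈ 0.677.
p = a·p₁ + b·p₂ ≈ (0.733, 0.670, 0.119); φ = arcsin(p_z) ≈ 6.85°, λ = atan2(p_y, p_x) ≈ 42.44°.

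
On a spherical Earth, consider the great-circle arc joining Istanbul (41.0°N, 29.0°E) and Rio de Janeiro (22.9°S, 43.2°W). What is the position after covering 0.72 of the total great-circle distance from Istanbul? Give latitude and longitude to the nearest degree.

≈ 4°S, 25°W

Write both endpoints as unit vectors p₁, p₂ with components (cos φ cos λ, cos φ sin λ, sin φ).
The central angle between the endpoints is δ = arccos(p₁·p₂) ≈ 1.614 rad (92.5°).
Interpolate at f = 0.72 with slerp weights a = sin((1−f)δ)/sin δ ≈ 0.437, b = sin(fδ)/sin δ ≈ 0.918.
p = a·p₁ + b·p₂ ≈ (0.905, -0.419, -0.071); φ = arcsin(p_z) ≈ -4.05°, λ = atan2(p_y, p_x) ≈ -24.85°.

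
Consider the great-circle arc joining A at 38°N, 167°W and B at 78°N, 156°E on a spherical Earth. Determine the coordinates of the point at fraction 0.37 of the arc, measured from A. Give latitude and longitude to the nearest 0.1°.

≈ 53.5°N, 171.8°W

From cos δ = sin φ₁ sin φ₂ + cos φ₁ cos φ₂ cos Δλ, the central angle is δ ≈ 0.748 rad (42.9°).
Interpolate at f = 0.37 with slerp weights a = sin((1−f)δ)/sin δ ≈ 0.667, b = sin(fδ)/sin δ ≈ 0.402.
p = a·p₁ + b·p₂ ≈ (-0.589, -0.084, 0.804); φ = arcsin(p_z) ≈ 53.50°, λ = atan2(p_y, p_x) ≈ -171.85°.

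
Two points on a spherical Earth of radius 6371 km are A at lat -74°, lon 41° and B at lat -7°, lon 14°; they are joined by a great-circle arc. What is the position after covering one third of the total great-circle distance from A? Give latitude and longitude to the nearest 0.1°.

≈ lat -52.3°, lon 23.1°

Convert each endpoint to a unit vector on the sphere (x = cos φ cos λ, y = cos φ sin λ, z = sin φ).
The central angle between the endpoints is δ = arccos(p₁·p₂) ≈ 1.202 rad (68.8°).
Interpolate at f = 1/3 with slerp weights a = sin((1−f)δ)/sin δ ≈ 0.770, b = sin(fδ)/sin δ ≈ 0.418.
p = a·p₁ + b·p₂ ≈ (0.563, 0.240, -0.791); φ = arcsin(p_z) ≈ -52.29°, λ = atan2(p_y, p_x) ≈ 23.06°.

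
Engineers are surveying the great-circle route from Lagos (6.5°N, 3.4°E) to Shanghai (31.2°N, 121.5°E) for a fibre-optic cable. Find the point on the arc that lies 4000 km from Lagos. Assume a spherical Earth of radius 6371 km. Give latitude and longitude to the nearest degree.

Convert each endpoint to a unit vector on the sphere (x = cos φ cos λ, y = cos φ sin λ, z = sin φ).
The central angle between the endpoints is δ = arccos(p₁·p₂) ≈ 1.919 rad (110.0°). The total great-circle distance is δ·R ≈ 1.919 × 6371 ≈ 12229 km, so the target fraction is f = 4000/12229 ≈ 0.327.
Interpolate at f ≈ 0.327 with slerp weights a = sin((1−f)δ)/sin δ ≈ 1.023, b = sin(fδ)/sin δ ≈ 0.625.
p = a·p₁ + b·p₂ ≈ (0.735, 0.516, 0.440); φ = arcsin(p_z) ≈ 26.08°, λ = atan2(p_y, p_x) ≈ 35.07°.

≈ 26°N, 35°E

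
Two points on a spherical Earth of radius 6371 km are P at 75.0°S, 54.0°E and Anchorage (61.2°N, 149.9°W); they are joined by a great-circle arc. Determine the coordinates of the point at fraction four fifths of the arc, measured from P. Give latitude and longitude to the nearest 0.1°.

From cos δ = sin φ₁ sin φ₂ + cos φ₁ cos φ₂ cos Δλ, the central angle is δ ≈ 2.859 rad (163.8°).
Interpolate at f = 4/5 with slerp weights a = sin((1−f)δ)/sin δ ≈ 1.943, b = sin(fδ)/sin δ ≈ 2.707.
p = a·p₁ + b·p₂ ≈ (-0.833, -0.247, 0.495); φ = arcsin(p_z) ≈ 29.69°, λ = atan2(p_y, p_x) ≈ -163.47°.

≈ 29.7°N, 163.5°W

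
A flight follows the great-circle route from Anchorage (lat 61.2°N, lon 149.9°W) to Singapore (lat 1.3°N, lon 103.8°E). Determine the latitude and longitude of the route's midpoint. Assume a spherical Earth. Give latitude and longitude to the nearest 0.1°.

Write both endpoints as unit vectors p₁, p₂ with components (cos φ cos λ, cos φ sin λ, sin φ).
The central angle between the endpoints is δ = arccos(p₁·p₂) ≈ 1.686 rad (96.6°).
Interpolate at f = 1/2 with slerp weights a = sin((1−f)δ)/sin δ ≈ 0.752, b = sin(fδ)/sin δ ≈ 0.752.
p = a·p₁ + b·p₂ ≈ (-0.493, 0.548, 0.676); φ = arcsin(p_z) ≈ 42.52°, λ = atan2(p_y, p_x) ≈ 131.94°.

≈ lat 42.5°N, lon 131.9°E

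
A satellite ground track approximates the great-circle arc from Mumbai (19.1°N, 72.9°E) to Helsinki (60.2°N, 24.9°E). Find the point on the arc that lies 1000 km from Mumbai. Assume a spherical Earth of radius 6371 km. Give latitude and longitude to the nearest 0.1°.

The haversine formula gives a central angle δ ≈ 0.930 rad (53.3°) between the endpoints. The total great-circle distance is δ·R ≈ 0.930 × 6371 ≈ 5922 km, so the target fraction is f = 1000/5922 ≈ 0.169.
Interpolate at f ≈ 0.169 with slerp weights a = sin((1−f)δ)/sin δ ≈ 0.871, b = sin(fδ)/sin δ ≈ 0.195.
p = a·p₁ + b·p₂ ≈ (0.330, 0.828, 0.454); φ = arcsin(p_z) ≈ 27.02°, λ = atan2(p_y, p_x) ≈ 68.26°.

≈ (27.0°N, 68.3°E)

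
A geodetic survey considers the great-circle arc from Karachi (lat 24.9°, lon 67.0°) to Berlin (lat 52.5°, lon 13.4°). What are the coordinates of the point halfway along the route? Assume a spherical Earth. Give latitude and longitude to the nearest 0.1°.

Write both endpoints as unit vectors p₁, p₂ with components (cos φ cos λ, cos φ sin λ, sin φ).
The central angle between the endpoints is δ = arccos(p₁·p₂) ≈ 0.848 rad (48.6°).
Interpolate at f = 1/2 with slerp weights a = sin((1−f)δ)/sin δ ≈ 0.549, b = sin(fδ)/sin δ ≈ 0.549.
p = a·p₁ + b·p₂ ≈ (0.519, 0.535, 0.666); φ = arcsin(p_z) ≈ 41.77°, λ = atan2(p_y, p_x) ≈ 45.88°.

≈ lat 41.8°, lon 45.9°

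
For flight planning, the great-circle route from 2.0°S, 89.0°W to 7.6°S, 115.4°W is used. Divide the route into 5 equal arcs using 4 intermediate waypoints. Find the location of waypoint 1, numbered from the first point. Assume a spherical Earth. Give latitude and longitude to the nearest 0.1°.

≈ 3.2°S, 94.2°W

Write both endpoints as unit vectors p₁, p₂ with components (cos φ cos λ, cos φ sin λ, sin φ).
The central angle between the endpoints is δ = arccos(p₁·p₂) ≈ 0.469 rad (26.9°).
Interpolate at f = 1/5 with slerp weights a = sin((1−f)δ)/sin δ ≈ 0.811, b = sin(fδ)/sin δ ≈ 0.207.
p = a·p₁ + b·p₂ ≈ (-0.074, -0.996, -0.056); φ = arcsin(p_z) ≈ -3.19°, λ = atan2(p_y, p_x) ≈ -94.25°.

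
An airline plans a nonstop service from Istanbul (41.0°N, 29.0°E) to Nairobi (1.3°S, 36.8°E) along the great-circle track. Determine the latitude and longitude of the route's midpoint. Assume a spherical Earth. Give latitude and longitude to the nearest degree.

≈ 20°N, 33°E

Write both endpoints as unit vectors p₁, p₂ with components (cos φ cos λ, cos φ sin λ, sin φ).
The central angle between the endpoints is δ = arccos(p₁·p₂) ≈ 0.749 rad (42.9°).
Interpolate at f = 1/2 with slerp weights a = sin((1−f)δ)/sin δ ≈ 0.537, b = sin(fδ)/sin δ ≈ 0.537.
p = a·p₁ + b·p₂ ≈ (0.785, 0.518, 0.340); φ = arcsin(p_z) ≈ 19.89°, λ = atan2(p_y, p_x) ≈ 33.45°.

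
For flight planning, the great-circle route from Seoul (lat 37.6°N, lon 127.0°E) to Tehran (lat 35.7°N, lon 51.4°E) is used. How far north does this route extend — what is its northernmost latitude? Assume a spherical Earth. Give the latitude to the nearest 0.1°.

The great circle lies in the plane with unit normal n̂ = (p₁ × p₂)/|p₁ × p₂|.
Here n̂_z ≈ -0.728; the vertex latitude is φ_max = arccos|n̂_z| ≈ 43.3°.
Check via Clairaut: cos φ_max = |cos φ₁| · sin C = cos(37.6°)·sin(66.7°) ≈ 0.728, again giving ≈ 43.3°.

≈ 43.3°N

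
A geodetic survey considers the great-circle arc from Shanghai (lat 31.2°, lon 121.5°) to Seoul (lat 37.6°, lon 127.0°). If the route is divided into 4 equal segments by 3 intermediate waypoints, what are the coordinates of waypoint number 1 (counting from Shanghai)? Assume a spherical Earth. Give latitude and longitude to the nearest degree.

≈ lat 33°, lon 123°

Write both endpoints as unit vectors p₁, p₂ with components (cos φ cos λ, cos φ sin λ, sin φ).
The central angle between the endpoints is δ = arccos(p₁·p₂) ≈ 0.137 rad (7.8°).
Interpolate at f = 1/4 with slerp weights a = sin((1−f)δ)/sin δ ≈ 0.751, b = sin(fδ)/sin δ ≈ 0.251.
p = a·p₁ + b·p₂ ≈ (-0.455, 0.706, 0.542); φ = arcsin(p_z) ≈ 32.82°, λ = atan2(p_y, p_x) ≈ 122.80°.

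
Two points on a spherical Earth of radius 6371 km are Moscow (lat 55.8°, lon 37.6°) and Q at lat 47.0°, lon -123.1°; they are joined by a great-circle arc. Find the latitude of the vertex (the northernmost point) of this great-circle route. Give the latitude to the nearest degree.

The great circle lies in the plane with unit normal n̂ = (p₁ × p₂)/|p₁ × p₂|.
Here n̂_z ≈ -0.131; the vertex latitude is φ_max = arccos|n̂_z| ≈ 82.5°.

≈ 82°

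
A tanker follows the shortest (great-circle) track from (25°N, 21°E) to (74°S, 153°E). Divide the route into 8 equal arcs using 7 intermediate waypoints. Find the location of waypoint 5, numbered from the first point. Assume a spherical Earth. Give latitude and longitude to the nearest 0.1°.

Write both endpoints as unit vectors p₁, p₂ with components (cos φ cos λ, cos φ sin λ, sin φ).
The central angle between the endpoints is δ = arccos(p₁·p₂) ≈ 2.181 rad (125.0°).
Interpolate at f = 5/8 with slerp weights a = sin((1−f)δ)/sin δ ≈ 0.891, b = sin(fδ)/sin δ ≈ 1.194.
p = a·p₁ + b·p₂ ≈ (0.460, 0.439, -0.772); φ = arcsin(p_z) ≈ -50.51°, λ = atan2(p_y, p_x) ≈ 43.63°.

≈ (50.5°S, 43.6°E)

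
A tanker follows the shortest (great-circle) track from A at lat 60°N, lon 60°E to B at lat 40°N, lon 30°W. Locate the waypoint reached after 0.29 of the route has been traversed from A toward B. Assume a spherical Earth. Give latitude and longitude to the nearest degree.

≈ lat 62°N, lon 26°E

The haversine formula gives a central angle δ ≈ 0.980 rad (56.2°) between the endpoints.
Interpolate at f = 0.29 with slerp weights a = sin((1−f)δ)/sin δ ≈ 0.772, b = sin(fδ)/sin δ ≈ 0.338.
p = a·p₁ + b·p₂ ≈ (0.417, 0.205, 0.886); φ = arcsin(p_z) ≈ 62.32°, λ = atan2(p_y, p_x) ≈ 26.17°.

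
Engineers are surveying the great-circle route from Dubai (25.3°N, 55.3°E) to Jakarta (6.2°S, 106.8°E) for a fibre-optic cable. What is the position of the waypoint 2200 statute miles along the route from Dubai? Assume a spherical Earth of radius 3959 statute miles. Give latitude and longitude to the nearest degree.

≈ (9°N, 84°E)

Convert each endpoint to a unit vector on the sphere (x = cos φ cos λ, y = cos φ sin λ, z = sin φ).
The central angle between the endpoints is δ = arccos(p₁·p₂) ≈ 1.032 rad (59.1°). The total great-circle distance is δ·R ≈ 1.032 × 3959 ≈ 4085 mi, so the target fraction is f = 2200/4085 ≈ 0.539.
Interpolate at f ≈ 0.539 with slerp weights a = sin((1−f)δ)/sin δ ≈ 0.534, b = sin(fδ)/sin δ ≈ 0.615.
p = a·p₁ + b·p₂ ≈ (0.098, 0.982, 0.162); φ = arcsin(p_z) ≈ 9.31°, λ = atan2(p_y, p_x) ≈ 84.29°.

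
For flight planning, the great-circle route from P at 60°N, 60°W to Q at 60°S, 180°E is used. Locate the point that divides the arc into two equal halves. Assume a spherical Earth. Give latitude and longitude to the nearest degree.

≈ 0°N, 120°W

From cos δ = sin φ₁ sin φ₂ + cos φ₁ cos φ₂ cos Δλ, the central angle is δ ≈ 2.636 rad (151.0°).
Interpolate at f = 1/2 with slerp weights a = sin((1−f)δ)/sin δ ≈ 2.000, b = sin(fδ)/sin δ ≈ 2.000.
p = a·p₁ + b·p₂ ≈ (-0.500, -0.866, 0.000); φ = arcsin(p_z) ≈ 0.00°, λ = atan2(p_y, p_x) ≈ -120.00°.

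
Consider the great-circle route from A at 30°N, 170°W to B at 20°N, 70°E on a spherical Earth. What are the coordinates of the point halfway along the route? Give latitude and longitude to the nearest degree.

≈ 43°N, 126°E

From cos δ = sin φ₁ sin φ₂ + cos φ₁ cos φ₂ cos Δλ, the central angle is δ ≈ 1.809 rad (103.6°).
Interpolate at f = 1/2 with slerp weights a = sin((1−f)δ)/sin δ ≈ 0.809, b = sin(fδ)/sin δ ≈ 0.809.
p = a·p₁ + b·p₂ ≈ (-0.430, 0.593, 0.681); φ = arcsin(p_z) ≈ 42.93°, λ = atan2(p_y, p_x) ≈ 125.96°.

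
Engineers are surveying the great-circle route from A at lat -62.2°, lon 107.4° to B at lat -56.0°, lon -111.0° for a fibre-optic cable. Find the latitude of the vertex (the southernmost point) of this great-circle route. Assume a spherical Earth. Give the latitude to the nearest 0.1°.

The great circle lies in the plane with unit normal n̂ = (p₁ × p₂)/|p₁ × p₂|.
Here n̂_z ≈ +0.191; the vertex latitude is φ_max = arccos|n̂_z| ≈ 79.0°.
Check via Clairaut: cos φ_max = |cos φ₁| · sin C = cos(62.2°)·sin(155.8°) ≈ 0.191, again giving ≈ 79.0°.

≈ -79.0°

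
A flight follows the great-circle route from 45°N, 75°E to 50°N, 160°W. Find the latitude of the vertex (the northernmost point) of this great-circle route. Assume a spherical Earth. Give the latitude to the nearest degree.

≈ 67°N

The great circle lies in the plane with unit normal n̂ = (p₁ × p₂)/|p₁ × p₂|.
Here n̂_z ≈ +0.388; the vertex latitude is φ_max = arccos|n̂_z| ≈ 67.2°.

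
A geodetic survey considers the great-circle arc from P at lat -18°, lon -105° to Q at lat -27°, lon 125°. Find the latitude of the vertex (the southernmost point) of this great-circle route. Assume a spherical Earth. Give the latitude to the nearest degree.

The great circle lies in the plane with unit normal n̂ = (p₁ × p₂)/|p₁ × p₂|.
Here n̂_z ≈ -0.710; the vertex latitude is φ_max = arccos|n̂_z| ≈ 44.8°.
Check via Clairaut: cos φ_max = |cos φ₁| · sin C = cos(18.0°)·sin(131.7°) ≈ 0.710, again giving ≈ 44.8°.

≈ -45°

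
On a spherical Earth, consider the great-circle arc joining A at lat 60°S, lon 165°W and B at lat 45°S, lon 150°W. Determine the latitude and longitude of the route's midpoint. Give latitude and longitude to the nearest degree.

Convert each endpoint to a unit vector on the sphere (x = cos φ cos λ, y = cos φ sin λ, z = sin φ).
The central angle between the endpoints is δ = arccos(p₁·p₂) ≈ 0.305 rad (17.5°).
Interpolate at f = 1/2 with slerp weights a = sin((1−f)δ)/sin δ ≈ 0.506, b = sin(fδ)/sin δ ≈ 0.506.
p = a·p₁ + b·p₂ ≈ (-0.554, -0.244, -0.796); φ = arcsin(p_z) ≈ -52.73°, λ = atan2(p_y, p_x) ≈ -156.21°.

≈ lat 53°S, lon 156°W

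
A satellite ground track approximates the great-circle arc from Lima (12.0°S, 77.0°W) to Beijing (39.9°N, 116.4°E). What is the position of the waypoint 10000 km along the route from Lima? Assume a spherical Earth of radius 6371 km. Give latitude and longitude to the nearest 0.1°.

The haversine formula gives a central angle δ ≈ 2.613 rad (149.7°) between the endpoints. The total great-circle distance is δ·R ≈ 2.613 × 6371 ≈ 16645 km, so the target fraction is f = 10000/16645 ≈ 0.601.
Interpolate at f ≈ 0.601 with slerp weights a = sin((1−f)δ)/sin δ ≈ 1.712, b = sin(fδ)/sin δ ≈ 1.982.
p = a·p₁ + b·p₂ ≈ (-0.299, -0.270, 0.915); φ = arcsin(p_z) ≈ 66.23°, λ = atan2(p_y, p_x) ≈ -137.94°.

≈ 66.2°N, 137.9°W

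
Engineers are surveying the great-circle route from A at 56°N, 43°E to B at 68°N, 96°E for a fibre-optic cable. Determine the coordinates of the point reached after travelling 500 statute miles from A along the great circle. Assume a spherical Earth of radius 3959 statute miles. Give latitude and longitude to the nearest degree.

Convert each endpoint to a unit vector on the sphere (x = cos φ cos λ, y = cos φ sin λ, z = sin φ).
The central angle between the endpoints is δ = arccos(p₁·p₂) ≈ 0.463 rad (26.5°). The total great-circle distance is δ·R ≈ 0.463 × 3959 ≈ 1833 mi, so the target fraction is f = 500/1833 ≈ 0.273.
Interpolate at f ≈ 0.273 with slerp weights a = sin((1−f)δ)/sin δ ≈ 0.740, b = sin(fδ)/sin δ ≈ 0.282.
p = a·p₁ + b·p₂ ≈ (0.291, 0.387, 0.875); φ = arcsin(p_z) ≈ 61.01°, λ = atan2(p_y, p_x) ≈ 53.03°.

≈ 61°N, 53°E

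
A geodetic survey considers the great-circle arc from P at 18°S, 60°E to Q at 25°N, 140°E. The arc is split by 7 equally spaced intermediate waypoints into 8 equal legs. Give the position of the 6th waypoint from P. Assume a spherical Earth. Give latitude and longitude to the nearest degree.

Write both endpoints as unit vectors p₁, p₂ with components (cos φ cos λ, cos φ sin λ, sin φ).
The central angle between the endpoints is δ = arccos(p₁·p₂) ≈ 1.552 rad (88.9°).
Interpolate at f = 6/8 with slerp weights a = sin((1−f)δ)/sin δ ≈ 0.378, b = sin(fδ)/sin δ ≈ 0.918.
p = a·p₁ + b·p₂ ≈ (-0.458, 0.847, 0.271); φ = arcsin(p_z) ≈ 15.74°, λ = atan2(p_y, p_x) ≈ 118.40°.

≈ 16°N, 118°E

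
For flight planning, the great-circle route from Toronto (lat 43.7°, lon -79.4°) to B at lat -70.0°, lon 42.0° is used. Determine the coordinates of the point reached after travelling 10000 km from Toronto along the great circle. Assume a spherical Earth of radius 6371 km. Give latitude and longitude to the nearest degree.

Convert each endpoint to a unit vector on the sphere (x = cos φ cos λ, y = cos φ sin λ, z = sin φ).
The central angle between the endpoints is δ = arccos(p₁·p₂) ≈ 2.462 rad (141.1°). The total great-circle distance is δ·R ≈ 2.462 × 6371 ≈ 15688 km, so the target fraction is f = 10000/15688 ≈ 0.637.
Interpolate at f ≈ 0.637 with slerp weights a = sin((1−f)δ)/sin δ ≈ 1.240, b = sin(fδ)/sin δ ≈ 1.592.
p = a·p₁ + b·p₂ ≈ (0.569, -0.517, -0.639); φ = arcsin(p_z) ≈ -39.74°, λ = atan2(p_y, p_x) ≈ -42.22°.

≈ lat -40°, lon -42°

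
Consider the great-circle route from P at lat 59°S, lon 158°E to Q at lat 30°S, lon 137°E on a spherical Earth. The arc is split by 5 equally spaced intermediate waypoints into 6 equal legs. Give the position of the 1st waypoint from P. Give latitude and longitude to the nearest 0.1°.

≈ lat 54.5°S, lon 152.6°E

Write both endpoints as unit vectors p₁, p₂ with components (cos φ cos λ, cos φ sin λ, sin φ).
The central angle between the endpoints is δ = arccos(p₁·p₂) ≈ 0.564 rad (32.3°).
Interpolate at f = 1/6 with slerp weights a = sin((1−f)δ)/sin δ ≈ 0.847, b = sin(fδ)/sin δ ≈ 0.176.
p = a·p₁ + b·p₂ ≈ (-0.516, 0.267, -0.814); φ = arcsin(p_z) ≈ -54.49°, λ = atan2(p_y, p_x) ≈ 152.62°.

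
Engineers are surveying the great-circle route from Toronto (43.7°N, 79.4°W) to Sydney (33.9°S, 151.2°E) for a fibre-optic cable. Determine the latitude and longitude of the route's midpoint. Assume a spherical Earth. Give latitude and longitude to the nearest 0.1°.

≈ 11.2°N, 152.4°W

Write both endpoints as unit vectors p₁, p₂ with components (cos φ cos λ, cos φ sin λ, sin φ).
The central angle between the endpoints is δ = arccos(p₁·p₂) ≈ 2.444 rad (140.0°).
Interpolate at f = 1/2 with slerp weights a = sin((1−f)δ)/sin δ ≈ 1.462, b = sin(fδ)/sin δ ≈ 1.462.
p = a·p₁ + b·p₂ ≈ (-0.869, -0.454, 0.195); φ = arcsin(p_z) ≈ 11.23°, λ = atan2(p_y, p_x) ≈ -152.40°.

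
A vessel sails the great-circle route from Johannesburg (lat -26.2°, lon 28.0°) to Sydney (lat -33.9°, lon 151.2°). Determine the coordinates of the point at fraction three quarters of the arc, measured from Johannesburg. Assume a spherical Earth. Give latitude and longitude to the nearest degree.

The haversine formula gives a central angle δ ≈ 1.733 rad (99.3°) between the endpoints.
Interpolate at f = 3/4 with slerp weights a = sin((1−f)δ)/sin δ ≈ 0.425, b = sin(fδ)/sin δ ≈ 0.976.
p = a·p₁ + b·p₂ ≈ (-0.373, 0.570, -0.732); φ = arcsin(p_z) ≈ -47.09°, λ = atan2(p_y, p_x) ≈ 123.23°.

≈ lat -47°, lon 123°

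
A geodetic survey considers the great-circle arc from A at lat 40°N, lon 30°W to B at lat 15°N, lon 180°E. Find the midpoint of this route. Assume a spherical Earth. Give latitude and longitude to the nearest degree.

From cos δ = sin φ₁ sin φ₂ + cos φ₁ cos φ₂ cos Δλ, the central angle is δ ≈ 2.065 rad (118.3°).
Interpolate at f = 1/2 with slerp weights a = sin((1−f)δ)/sin δ ≈ 0.975, b = sin(fδ)/sin δ ≈ 0.975.
p = a·p₁ + b·p₂ ≈ (-0.295, -0.374, 0.879); φ = arcsin(p_z) ≈ 61.57°, λ = atan2(p_y, p_x) ≈ -128.30°.

≈ lat 62°N, lon 128°W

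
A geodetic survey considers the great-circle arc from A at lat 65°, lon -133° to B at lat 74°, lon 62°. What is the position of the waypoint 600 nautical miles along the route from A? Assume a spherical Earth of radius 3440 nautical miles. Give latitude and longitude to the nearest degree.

Convert each endpoint to a unit vector on the sphere (x = cos φ cos λ, y = cos φ sin λ, z = sin φ).
The central angle between the endpoints is δ = arccos(p₁·p₂) ≈ 0.710 rad (40.7°). The total great-circle distance is δ·R ≈ 0.710 × 3440 ≈ 2441 nmi, so the target fraction is f = 600/2441 ≈ 0.246.
Interpolate at f ≈ 0.246 with slerp weights a = sin((1−f)δ)/sin δ ≈ 0.783, b = sin(fδ)/sin δ ≈ 0.266.
p = a·p₁ + b·p₂ ≈ (-0.191, -0.177, 0.965); φ = arcsin(p_z) ≈ 74.90°, λ = atan2(p_y, p_x) ≈ -137.18°.

≈ lat 75°, lon -137°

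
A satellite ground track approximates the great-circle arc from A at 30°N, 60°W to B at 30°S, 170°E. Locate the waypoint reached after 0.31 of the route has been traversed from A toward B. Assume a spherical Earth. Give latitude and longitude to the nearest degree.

From cos δ = sin φ₁ sin φ₂ + cos φ₁ cos φ₂ cos Δλ, the central angle is δ ≈ 2.392 rad (137.1°).
Interpolate at f = 0.31 with slerp weights a = sin((1−f)δ)/sin δ ≈ 1.463, b = sin(fδ)/sin δ ≈ 0.992.
p = a·p₁ + b·p₂ ≈ (-0.212, -0.948, 0.236); φ = arcsin(p_z) ≈ 13.64°, λ = atan2(p_y, p_x) ≈ -102.60°.

≈ 14°N, 103°W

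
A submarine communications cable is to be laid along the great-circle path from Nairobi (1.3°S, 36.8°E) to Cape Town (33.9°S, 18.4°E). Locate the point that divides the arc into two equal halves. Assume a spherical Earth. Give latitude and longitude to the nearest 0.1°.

Convert each endpoint to a unit vector on the sphere (x = cos φ cos λ, y = cos φ sin λ, z = sin φ).
The central angle between the endpoints is δ = arccos(p₁·p₂) ≈ 0.643 rad (36.9°).
Interpolate at f = 1/2 with slerp weights a = sin((1−f)δ)/sin δ ≈ 0.527, b = sin(fδ)/sin δ ≈ 0.527.
p = a·p₁ + b·p₂ ≈ (0.837, 0.454, -0.306); φ = arcsin(p_z) ≈ -17.81°, λ = atan2(p_y, p_x) ≈ 28.46°.

≈ (17.8°S, 28.5°E)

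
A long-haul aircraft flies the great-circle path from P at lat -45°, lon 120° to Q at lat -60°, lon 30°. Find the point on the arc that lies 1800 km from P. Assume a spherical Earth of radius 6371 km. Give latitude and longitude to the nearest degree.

≈ lat -56°, lon 101°

Convert each endpoint to a unit vector on the sphere (x = cos φ cos λ, y = cos φ sin λ, z = sin φ).
The central angle between the endpoints is δ = arccos(p₁·p₂) ≈ 0.912 rad (52.2°). The total great-circle distance is δ·R ≈ 0.912 × 6371 ≈ 5809 km, so the target fraction is f = 1800/5809 ≈ 0.310.
Interpolate at f ≈ 0.310 with slerp weights a = sin((1−f)δ)/sin δ ≈ 0.744, b = sin(fδ)/sin δ ≈ 0.353.
p = a·p₁ + b·p₂ ≈ (-0.110, 0.544, -0.832); φ = arcsin(p_z) ≈ -56.28°, λ = atan2(p_y, p_x) ≈ 101.48°.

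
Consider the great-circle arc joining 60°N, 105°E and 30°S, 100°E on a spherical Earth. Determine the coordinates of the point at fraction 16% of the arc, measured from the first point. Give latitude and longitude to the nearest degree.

Convert each endpoint to a unit vector on the sphere (x = cos φ cos λ, y = cos φ sin λ, z = sin φ).
The central angle between the endpoints is δ = arccos(p₁·p₂) ≈ 1.572 rad (90.1°).
Interpolate at f = 0.16 with slerp weights a = sin((1−f)δ)/sin δ ≈ 0.969, b = sin(fδ)/sin δ ≈ 0.249.
p = a·p₁ + b·p₂ ≈ (-0.163, 0.680, 0.715); φ = arcsin(p_z) ≈ 45.61°, λ = atan2(p_y, p_x) ≈ 103.46°.

≈ 46°N, 103°E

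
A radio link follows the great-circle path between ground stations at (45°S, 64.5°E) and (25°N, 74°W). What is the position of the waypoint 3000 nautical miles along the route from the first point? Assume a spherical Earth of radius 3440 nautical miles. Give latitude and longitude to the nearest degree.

≈ (38°S, 3°W)

Convert each endpoint to a unit vector on the sphere (x = cos φ cos λ, y = cos φ sin λ, z = sin φ).
The central angle between the endpoints is δ = arccos(p₁·p₂) ≈ 2.464 rad (141.2°). The total great-circle distance is δ·R ≈ 2.464 × 3440 ≈ 8475 nmi, so the target fraction is f = 3000/8475 ≈ 0.354.
Interpolate at f ≈ 0.354 with slerp weights a = sin((1−f)δ)/sin δ ≈ 1.594, b = sin(fδ)/sin δ ≈ 1.221.
p = a·p₁ + b·p₂ ≈ (0.790, -0.046, -0.611); φ = arcsin(p_z) ≈ -37.67°, λ = atan2(p_y, p_x) ≈ -3.35°.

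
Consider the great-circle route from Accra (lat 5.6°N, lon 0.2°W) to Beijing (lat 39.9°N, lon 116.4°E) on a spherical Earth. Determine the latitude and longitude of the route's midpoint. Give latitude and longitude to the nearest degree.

≈ lat 38°N, lon 46°E

The haversine formula gives a central angle δ ≈ 1.854 rad (106.2°) between the endpoints.
Interpolate at f = 1/2 with slerp weights a = sin((1−f)δ)/sin δ ≈ 0.833, b = sin(fδ)/sin δ ≈ 0.833.
p = a·p₁ + b·p₂ ≈ (0.545, 0.569, 0.616); φ = arcsin(p_z) ≈ 37.99°, λ = atan2(p_y, p_x) ≈ 46.27°.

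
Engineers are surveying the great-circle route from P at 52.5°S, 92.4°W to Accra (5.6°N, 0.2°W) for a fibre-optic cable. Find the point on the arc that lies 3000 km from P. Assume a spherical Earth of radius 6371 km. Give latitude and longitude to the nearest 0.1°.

Convert each endpoint to a unit vector on the sphere (x = cos φ cos λ, y = cos φ sin λ, z = sin φ).
The central angle between the endpoints is δ = arccos(p₁·p₂) ≈ 1.672 rad (95.8°). The total great-circle distance is δ·R ≈ 1.672 × 6371 ≈ 10650 km, so the target fraction is f = 3000/10650 ≈ 0.282.
Interpolate at f ≈ 0.282 with slerp weights a = sin((1−f)δ)/sin δ ≈ 0.937, b = sin(fδ)/sin δ ≈ 0.456.
p = a·p₁ + b·p₂ ≈ (0.430, -0.572, -0.699); φ = arcsin(p_z) ≈ -44.34°, λ = atan2(p_y, p_x) ≈ -53.05°.

≈ 44.3°S, 53.0°W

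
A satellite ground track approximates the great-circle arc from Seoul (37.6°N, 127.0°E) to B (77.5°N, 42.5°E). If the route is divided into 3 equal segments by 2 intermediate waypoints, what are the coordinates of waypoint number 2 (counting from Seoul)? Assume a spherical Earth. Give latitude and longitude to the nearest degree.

From cos δ = sin φ₁ sin φ₂ + cos φ₁ cos φ₂ cos Δλ, the central angle is δ ≈ 0.912 rad (52.3°).
Interpolate at f = 2/3 with slerp weights a = sin((1−f)δ)/sin δ ≈ 0.379, b = sin(fδ)/sin δ ≈ 0.722.
p = a·p₁ + b·p₂ ≈ (-0.065, 0.345, 0.936); φ = arcsin(p_z) ≈ 69.43°, λ = atan2(p_y, p_x) ≈ 100.70°.

≈ (69°N, 101°E)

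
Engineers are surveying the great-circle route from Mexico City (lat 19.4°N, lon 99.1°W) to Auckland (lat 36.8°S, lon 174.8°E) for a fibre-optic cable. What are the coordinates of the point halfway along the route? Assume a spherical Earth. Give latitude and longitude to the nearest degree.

Convert each endpoint to a unit vector on the sphere (x = cos φ cos λ, y = cos φ sin λ, z = sin φ).
The central angle between the endpoints is δ = arccos(p₁·p₂) ≈ 1.719 rad (98.5°).
Interpolate at f = 1/2 with slerp weights a = sin((1−f)δ)/sin δ ≈ 0.766, b = sin(fδ)/sin δ ≈ 0.766.
p = a·p₁ + b·p₂ ≈ (-0.725, -0.658, -0.204); φ = arcsin(p_z) ≈ -11.79°, λ = atan2(p_y, p_x) ≈ -137.79°.

≈ lat 12°S, lon 138°W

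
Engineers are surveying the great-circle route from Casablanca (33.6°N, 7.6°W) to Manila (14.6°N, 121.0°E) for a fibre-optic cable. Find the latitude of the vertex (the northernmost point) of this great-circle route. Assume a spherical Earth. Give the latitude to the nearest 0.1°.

≈ 47.5°N

The great circle lies in the plane with unit normal n̂ = (p₁ × p₂)/|p₁ × p₂|.
Here n̂_z ≈ +0.676; the vertex latitude is φ_max = arccos|n̂_z| ≈ 47.5°.
Check via Clairaut: cos φ_max = |cos φ₁| · sin C = cos(33.6°)·sin(54.3°) ≈ 0.676, again giving ≈ 47.5°.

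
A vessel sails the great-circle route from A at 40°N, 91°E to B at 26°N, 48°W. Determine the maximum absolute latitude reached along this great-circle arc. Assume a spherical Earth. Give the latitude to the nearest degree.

The great circle lies in the plane with unit normal n̂ = (p₁ × p₂)/|p₁ × p₂|.
Here n̂_z ≈ -0.465; the vertex latitude is φ_max = arccos|n̂_z| ≈ 62.3°.
Check via Clairaut: cos φ_max = |cos φ₁| · sin C = cos(40.0°)·sin(37.4°) ≈ 0.465, again giving ≈ 62.3°.

≈ 62°N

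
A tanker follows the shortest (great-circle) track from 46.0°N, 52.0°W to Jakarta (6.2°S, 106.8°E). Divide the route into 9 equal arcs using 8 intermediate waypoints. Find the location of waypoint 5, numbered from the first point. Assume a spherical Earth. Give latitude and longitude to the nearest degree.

Convert each endpoint to a unit vector on the sphere (x = cos φ cos λ, y = cos φ sin λ, z = sin φ).
The central angle between the endpoints is δ = arccos(p₁·p₂) ≈ 2.377 rad (136.2°).
Interpolate at f = 5/9 with slerp weights a = sin((1−f)δ)/sin δ ≈ 1.257, b = sin(fδ)/sin δ ≈ 1.399.
p = a·p₁ + b·p₂ ≈ (0.136, 0.643, 0.753); φ = arcsin(p_z) ≈ 48.88°, λ = atan2(p_y, p_x) ≈ 78.09°.

≈ 49°N, 78°E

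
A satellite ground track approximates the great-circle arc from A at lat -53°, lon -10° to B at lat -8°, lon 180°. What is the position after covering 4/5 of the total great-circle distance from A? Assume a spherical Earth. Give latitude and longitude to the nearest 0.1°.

≈ lat -31.5°, lon -176.8°

Write both endpoints as unit vectors p₁, p₂ with components (cos φ cos λ, cos φ sin λ, sin φ).
The central angle between the endpoints is δ = arccos(p₁·p₂) ≈ 2.067 rad (118.4°).
Interpolate at f = 4/5 with slerp weights a = sin((1−f)δ)/sin δ ≈ 0.457, b = sin(fδ)/sin δ ≈ 1.133.
p = a·p₁ + b·p₂ ≈ (-0.851, -0.048, -0.522); φ = arcsin(p_z) ≈ -31.49°, λ = atan2(p_y, p_x) ≈ -176.79°.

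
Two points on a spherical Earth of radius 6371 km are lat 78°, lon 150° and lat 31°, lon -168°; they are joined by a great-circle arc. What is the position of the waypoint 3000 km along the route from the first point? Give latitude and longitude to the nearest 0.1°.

≈ lat 54.0°, lon -175.0°

The haversine formula gives a central angle δ ≈ 0.881 rad (50.5°) between the endpoints. The total great-circle distance is δ·R ≈ 0.881 × 6371 ≈ 5614 km, so the target fraction is f = 3000/5614 ≈ 0.534.
Interpolate at f ≈ 0.534 with slerp weights a = sin((1−f)δ)/sin δ ≈ 0.517, b = sin(fδ)/sin δ ≈ 0.588.
p = a·p₁ + b·p₂ ≈ (-0.586, -0.051, 0.809); φ = arcsin(p_z) ≈ 53.96°, λ = atan2(p_y, p_x) ≈ -175.02°.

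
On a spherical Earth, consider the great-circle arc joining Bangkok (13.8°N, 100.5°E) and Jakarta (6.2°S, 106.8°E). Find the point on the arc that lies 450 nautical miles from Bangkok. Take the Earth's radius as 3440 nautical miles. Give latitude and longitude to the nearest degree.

From cos δ = sin φ₁ sin φ₂ + cos φ₁ cos φ₂ cos Δλ, the central angle is δ ≈ 0.366 rad (21.0°). The total great-circle distance is δ·R ≈ 0.366 × 3440 ≈ 1258 nmi, so the target fraction is f = 450/1258 ≈ 0.358.
Interpolate at f ≈ 0.358 with slerp weights a = sin((1−f)δ)/sin δ ≈ 0.651, b = sin(fδ)/sin δ ≈ 0.365.
p = a·p₁ + b·p₂ ≈ (-0.220, 0.969, 0.116); φ = arcsin(p_z) ≈ 6.65°, λ = atan2(p_y, p_x) ≈ 102.80°.

≈ 7°N, 103°E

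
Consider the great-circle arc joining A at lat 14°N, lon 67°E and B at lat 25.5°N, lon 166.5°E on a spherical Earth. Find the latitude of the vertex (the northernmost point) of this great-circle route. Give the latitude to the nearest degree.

≈ 30°N

The great circle lies in the plane with unit normal n̂ = (p₁ × p₂)/|p₁ × p₂|.
Here n̂_z ≈ +0.864; the vertex latitude is φ_max = arccos|n̂_z| ≈ 30.2°.
Check via Clairaut: cos φ_max = |cos φ₁| · sin C = cos(14.0°)·sin(63.0°) ≈ 0.864, again giving ≈ 30.2°.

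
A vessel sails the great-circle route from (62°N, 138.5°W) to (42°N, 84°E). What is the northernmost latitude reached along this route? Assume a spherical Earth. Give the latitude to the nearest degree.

≈ 76°N

The great circle lies in the plane with unit normal n̂ = (p₁ × p₂)/|p₁ × p₂|.
Here n̂_z ≈ -0.250; the vertex latitude is φ_max = arccos|n̂_z| ≈ 75.5°.
Check via Clairaut: cos φ_max = |cos φ₁| · sin C = cos(62.0°)·sin(32.2°) ≈ 0.250, again giving ≈ 75.5°.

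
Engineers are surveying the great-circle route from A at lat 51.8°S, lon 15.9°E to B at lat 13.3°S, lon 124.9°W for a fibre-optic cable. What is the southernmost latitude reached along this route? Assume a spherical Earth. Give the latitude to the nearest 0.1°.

The great circle lies in the plane with unit normal n̂ = (p₁ × p₂)/|p₁ × p₂|.
Here n̂_z ≈ -0.397; the vertex latitude is φ_max = arccos|n̂_z| ≈ 66.6°.

≈ 66.6°S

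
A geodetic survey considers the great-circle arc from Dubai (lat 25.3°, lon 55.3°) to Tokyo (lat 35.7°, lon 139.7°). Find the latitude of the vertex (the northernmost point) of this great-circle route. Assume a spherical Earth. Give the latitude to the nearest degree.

≈ 40°

The great circle lies in the plane with unit normal n̂ = (p₁ × p₂)/|p₁ × p₂|.
Here n̂_z ≈ +0.772; the vertex latitude is φ_max = arccos|n̂_z| ≈ 39.5°.
Check via Clairaut: cos φ_max = |cos φ₁| · sin C = cos(25.3°)·sin(58.6°) ≈ 0.772, again giving ≈ 39.5°.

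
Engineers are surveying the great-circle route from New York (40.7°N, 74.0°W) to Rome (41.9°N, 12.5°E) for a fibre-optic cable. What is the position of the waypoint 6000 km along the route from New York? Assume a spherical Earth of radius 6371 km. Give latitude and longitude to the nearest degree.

Write both endpoints as unit vectors p₁, p₂ with components (cos φ cos λ, cos φ sin λ, sin φ).
The central angle between the endpoints is δ = arccos(p₁·p₂) ≈ 1.082 rad (62.0°). The total great-circle distance is δ·R ≈ 1.082 × 6371 ≈ 6891 km, so the target fraction is f = 6000/6891 ≈ 0.871.
Interpolate at f ≈ 0.871 with slerp weights a = sin((1−f)δ)/sin δ ≈ 0.158, b = sin(fδ)/sin δ ≈ 0.916.
p = a·p₁ + b·p₂ ≈ (0.699, 0.033, 0.715); φ = arcsin(p_z) ≈ 45.62°, λ = atan2(p_y, p_x) ≈ 2.67°.

≈ (46°N, 3°E)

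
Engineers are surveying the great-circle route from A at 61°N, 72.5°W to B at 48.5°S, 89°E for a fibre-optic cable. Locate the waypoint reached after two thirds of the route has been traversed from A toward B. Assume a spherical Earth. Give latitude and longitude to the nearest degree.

Write both endpoints as unit vectors p₁, p₂ with components (cos φ cos λ, cos φ sin λ, sin φ).
The central angle between the endpoints is δ = arccos(p₁·p₂) ≈ 2.857 rad (163.7°).
Interpolate at f = 2/3 with slerp weights a = sin((1−f)δ)/sin δ ≈ 2.899, b = sin(fδ)/sin δ ≈ 3.362.
p = a·p₁ + b·p₂ ≈ (0.461, 0.887, 0.018); φ = arcsin(p_z) ≈ 1.00°, λ = atan2(p_y, p_x) ≈ 62.51°.

≈ 1°N, 63°E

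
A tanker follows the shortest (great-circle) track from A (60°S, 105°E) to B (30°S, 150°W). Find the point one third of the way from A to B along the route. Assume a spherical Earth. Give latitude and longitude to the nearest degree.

The haversine formula gives a central angle δ ≈ 1.244 rad (71.3°) between the endpoints.
Interpolate at f = 1/3 with slerp weights a = sin((1−f)δ)/sin δ ≈ 0.779, b = sin(fδ)/sin δ ≈ 0.425.
p = a·p₁ + b·p₂ ≈ (-0.420, 0.192, -0.887); φ = arcsin(p_z) ≈ -62.51°, λ = atan2(p_y, p_x) ≈ 155.44°.

≈ (63°S, 155°E)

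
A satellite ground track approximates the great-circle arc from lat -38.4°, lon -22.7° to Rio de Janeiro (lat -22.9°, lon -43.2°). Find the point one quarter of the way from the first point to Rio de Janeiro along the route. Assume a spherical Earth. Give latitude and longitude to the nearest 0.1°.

Convert each endpoint to a unit vector on the sphere (x = cos φ cos λ, y = cos φ sin λ, z = sin φ).
The central angle between the endpoints is δ = arccos(p₁·p₂) ≈ 0.408 rad (23.4°).
Interpolate at f = 1/4 with slerp weights a = sin((1−f)δ)/sin δ ≈ 0.759, b = sin(fδ)/sin δ ≈ 0.257.
p = a·p₁ + b·p₂ ≈ (0.721, -0.391, -0.571); φ = arcsin(p_z) ≈ -34.85°, λ = atan2(p_y, p_x) ≈ -28.49°.

≈ lat -34.9°, lon -28.5°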